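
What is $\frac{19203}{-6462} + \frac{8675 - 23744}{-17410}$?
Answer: $- \frac{19745696}{9375285} \approx -2.1061$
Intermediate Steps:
$\frac{19203}{-6462} + \frac{8675 - 23744}{-17410} = 19203 \left(- \frac{1}{6462}\right) - - \frac{15069}{17410} = - \frac{6401}{2154} + \frac{15069}{17410} = - \frac{19745696}{9375285}$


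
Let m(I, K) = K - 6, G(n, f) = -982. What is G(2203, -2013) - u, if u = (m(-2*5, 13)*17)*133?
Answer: -16809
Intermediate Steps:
m(I, K) = -6 + K
u = 15827 (u = ((-6 + 13)*17)*133 = (7*17)*133 = 119*133 = 15827)
G(2203, -2013) - u = -982 - 1*15827 = -982 - 15827 = -16809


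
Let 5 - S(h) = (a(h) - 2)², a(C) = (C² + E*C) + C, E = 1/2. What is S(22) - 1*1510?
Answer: -266730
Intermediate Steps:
E = ½ ≈ 0.50000
a(C) = C² + 3*C/2 (a(C) = (C² + C/2) + C = C² + 3*C/2)
S(h) = 5 - (-2 + h*(3 + 2*h)/2)² (S(h) = 5 - (h*(3 + 2*h)/2 - 2)² = 5 - (-2 + h*(3 + 2*h)/2)²)
S(22) - 1*1510 = (5 - (-4 + 22*(3 + 2*22))²/4) - 1*1510 = (5 - (-4 + 22*(3 + 44))²/4) - 1510 = (5 - (-4 + 22*47)²/4) - 1510 = (5 - (-4 + 1034)²/4) - 1510 = (5 - ¼*1030²) - 1510 = (5 - ¼*1060900) - 1510 = (5 - 265225) - 1510 = -265220 - 1510 = -266730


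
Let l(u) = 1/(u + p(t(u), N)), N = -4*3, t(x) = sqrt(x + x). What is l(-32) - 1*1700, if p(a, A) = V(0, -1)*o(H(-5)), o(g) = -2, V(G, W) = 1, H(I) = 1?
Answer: -57801/34 ≈ -1700.0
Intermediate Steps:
t(x) = sqrt(2)*sqrt(x) (t(x) = sqrt(2*x) = sqrt(2)*sqrt(x))
N = -12
p(a, A) = -2 (p(a, A) = 1*(-2) = -2)
l(u) = 1/(-2 + u) (l(u) = 1/(u - 2) = 1/(-2 + u))
l(-32) - 1*1700 = 1/(-2 - 32) - 1*1700 = 1/(-34) - 1700 = -1/34 - 1700 = -57801/34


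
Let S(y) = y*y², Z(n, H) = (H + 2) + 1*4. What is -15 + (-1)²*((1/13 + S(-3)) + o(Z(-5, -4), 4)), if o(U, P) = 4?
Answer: -493/13 ≈ -37.923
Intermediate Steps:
Z(n, H) = 6 + H (Z(n, H) = (2 + H) + 4 = 6 + H)
S(y) = y³
-15 + (-1)²*((1/13 + S(-3)) + o(Z(-5, -4), 4)) = -15 + (-1)²*((1/13 + (-3)³) + 4) = -15 + 1*((1/13 - 27) + 4) = -15 + 1*(-350/13 + 4) = -15 + 1*(-298/13) = -15 - 298/13 = -493/13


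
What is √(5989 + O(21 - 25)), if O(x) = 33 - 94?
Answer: 2*√1482 ≈ 76.994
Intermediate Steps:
O(x) = -61
√(5989 + O(21 - 25)) = √(5989 - 61) = √5928 = 2*√1482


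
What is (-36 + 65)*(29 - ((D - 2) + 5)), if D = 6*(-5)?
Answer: 1624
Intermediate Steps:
D = -30
(-36 + 65)*(29 - ((D - 2) + 5)) = (-36 + 65)*(29 - ((-30 - 2) + 5)) = 29*(29 - (-32 + 5)) = 29*(29 - 1*(-27)) = 29*(29 + 27) = 29*56 = 1624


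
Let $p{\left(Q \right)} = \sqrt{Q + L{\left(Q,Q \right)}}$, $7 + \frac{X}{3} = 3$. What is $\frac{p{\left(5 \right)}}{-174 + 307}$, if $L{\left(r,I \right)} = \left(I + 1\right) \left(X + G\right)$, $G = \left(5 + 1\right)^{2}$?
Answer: $\frac{\sqrt{149}}{133} \approx 0.091779$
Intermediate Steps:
$X = -12$ ($X = -21 + 3 \cdot 3 = -21 + 9 = -12$)
$G = 36$ ($G = 6^{2} = 36$)
$L{\left(r,I \right)} = 24 + 24 I$ ($L{\left(r,I \right)} = \left(I + 1\right) \left(-12 + 36\right) = \left(1 + I\right) 24 = 24 + 24 I$)
$p{\left(Q \right)} = \sqrt{24 + 25 Q}$ ($p{\left(Q \right)} = \sqrt{Q + \left(24 + 24 Q\right)} = \sqrt{24 + 25 Q}$)
$\frac{p{\left(5 \right)}}{-174 + 307} = \frac{\sqrt{24 + 25 \cdot 5}}{-174 + 307} = \frac{\sqrt{24 + 125}}{133} = \frac{\sqrt{149}}{133}$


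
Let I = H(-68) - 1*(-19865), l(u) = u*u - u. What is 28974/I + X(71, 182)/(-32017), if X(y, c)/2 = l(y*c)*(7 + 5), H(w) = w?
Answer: -26442965276726/211280183 ≈ -1.2516e+5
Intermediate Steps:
l(u) = u² - u
X(y, c) = 24*c*y*(-1 + c*y) (X(y, c) = 2*(((y*c)*(-1 + y*c))*(7 + 5)) = 2*(((c*y)*(-1 + c*y))*12) = 2*((c*y*(-1 + c*y))*12) = 2*(12*c*y*(-1 + c*y)) = 24*c*y*(-1 + c*y))
I = 19797 (I = -68 - 1*(-19865) = -68 + 19865 = 19797)
28974/I + X(71, 182)/(-32017) = 28974/19797 + (24*182*71*(-1 + 182*71))/(-32017) = 28974*(1/19797) + (24*182*71*(-1 + 12922))*(-1/32017) = 9658/6599 + (24*182*71*12921)*(-1/32017) = 9658/6599 + 4007163888*(-1/32017) = 9658/6599 - 4007163888/32017 = -26442965276726/211280183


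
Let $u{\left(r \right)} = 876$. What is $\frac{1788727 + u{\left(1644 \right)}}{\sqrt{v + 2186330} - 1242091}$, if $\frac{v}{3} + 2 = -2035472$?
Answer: $- \frac{2222849779873}{1542793972373} - \frac{146747446 i \sqrt{583}}{1542793972373} \approx -1.4408 - 0.0022967 i$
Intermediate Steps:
$v = -6106422$ ($v = -6 + 3 \left(-2035472\right) = -6 - 6106416 = -6106422$)
$\frac{1788727 + u{\left(1644 \right)}}{\sqrt{v + 2186330} - 1242091} = \frac{1788727 + 876}{\sqrt{-6106422 + 2186330} - 1242091} = \frac{1789603}{\sqrt{-3920092} - 1242091} = \frac{1789603}{82 i \sqrt{583} - 1242091} = \frac{1789603}{-1242091 + 82 i \sqrt{583}}$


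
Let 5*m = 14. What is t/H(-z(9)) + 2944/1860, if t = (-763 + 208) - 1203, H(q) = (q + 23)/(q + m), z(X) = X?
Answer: 2539309/3255 ≈ 780.13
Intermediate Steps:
m = 14/5 (m = (1/5)*14 = 14/5 ≈ 2.8000)
H(q) = (23 + q)/(14/5 + q) (H(q) = (q + 23)/(q + 14/5) = (23 + q)/(14/5 + q))
t = -1758 (t = -555 - 1203 = -1758)
t/H(-z(9)) + 2944/1860 = -1758*(14 + 5*(-1*9))/(5*(23 - 1*9)) + 2944/1860 = -1758*(14 + 5*(-9))/(5*(23 - 9)) + 2944*(1/1860) = -1758/(5*14/(14 - 45)) + 736/465 = -1758/(5*14/(-31)) + 736/465 = -1758/(5*(-1/31)*14) + 736/465 = -1758/(-70/31) + 736/465 = -1758*(-31/70) + 736/465 = 27249/35 + 736/465 = 2539309/3255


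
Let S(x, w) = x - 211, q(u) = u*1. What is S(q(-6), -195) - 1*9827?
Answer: -10044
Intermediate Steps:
q(u) = u
S(x, w) = -211 + x
S(q(-6), -195) - 1*9827 = (-211 - 6) - 1*9827 = -217 - 9827 = -10044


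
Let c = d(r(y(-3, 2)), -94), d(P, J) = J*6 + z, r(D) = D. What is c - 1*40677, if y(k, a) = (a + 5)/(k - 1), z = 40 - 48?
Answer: -41249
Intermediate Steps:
z = -8
y(k, a) = (5 + a)/(-1 + k)
d(P, J) = -8 + 6*J (d(P, J) = J*6 - 8 = 6*J - 8 = -8 + 6*J)
c = -572 (c = -8 + 6*(-94) = -8 - 564 = -572)
c - 1*40677 = -572 - 1*40677 = -572 - 40677 = -41249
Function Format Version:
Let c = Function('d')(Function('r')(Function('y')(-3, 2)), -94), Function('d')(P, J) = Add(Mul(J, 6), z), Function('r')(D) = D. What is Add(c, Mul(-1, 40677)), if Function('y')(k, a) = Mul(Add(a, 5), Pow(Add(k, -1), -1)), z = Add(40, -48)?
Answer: -41249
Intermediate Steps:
z = -8
Function('y')(k, a) = Mul(Pow(Add(-1, k), -1), Add(5, a)) (Function('y')(k, a) = Mul(Add(5, a), Pow(Add(-1, k), -1)) = Mul(Pow(Add(-1, k), -1), Add(5, a)))
Function('d')(P, J) = Add(-8, Mul(6, J)) (Function('d')(P, J) = Add(Mul(J, 6), -8) = Add(Mul(6, J), -8) = Add(-8, Mul(6, J)))
c = -572 (c = Add(-8, Mul(6, -94)) = Add(-8, -564) = -572)
Add(c, Mul(-1, 40677)) = Add(-572, Mul(-1, 40677)) = Add(-572, -40677) = -41249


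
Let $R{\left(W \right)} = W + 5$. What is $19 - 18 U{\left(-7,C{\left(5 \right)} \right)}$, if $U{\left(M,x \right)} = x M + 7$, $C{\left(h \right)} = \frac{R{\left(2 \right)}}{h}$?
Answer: $\frac{347}{5} \approx 69.4$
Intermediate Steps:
$R{\left(W \right)} = 5 + W$
$C{\left(h \right)} = \frac{7}{h}$ ($C{\left(h \right)} = \frac{5 + 2}{h} = \frac{7}{h}$)
$U{\left(M,x \right)} = 7 + M x$ ($U{\left(M,x \right)} = M x + 7 = 7 + M x$)
$19 - 18 U{\left(-7,C{\left(5 \right)} \right)} = 19 - 18 \left(7 - 7 \cdot \frac{7}{5}\right) = 19 - 18 \left(7 - 7 \cdot 7 \cdot \frac{1}{5}\right) = 19 - 18 \left(7 - \frac{49}{5}\right) = 19 - - \frac{252}{5} = 19 + \frac{252}{5} = \frac{347}{5}$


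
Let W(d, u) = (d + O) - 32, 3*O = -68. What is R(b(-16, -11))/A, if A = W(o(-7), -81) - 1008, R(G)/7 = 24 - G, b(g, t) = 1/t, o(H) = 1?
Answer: -159/1001 ≈ -0.15884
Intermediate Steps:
O = -68/3 (O = (1/3)*(-68) = -68/3 ≈ -22.667)
W(d, u) = -164/3 + d (W(d, u) = (d - 68/3) - 32 = (-68/3 + d) - 32 = -164/3 + d)
R(G) = 168 - 7*G (R(G) = 7*(24 - G) = 168 - 7*G)
A = -3185/3 (A = (-164/3 + 1) - 1008 = -161/3 - 1008 = -3185/3 ≈ -1061.7)
R(b(-16, -11))/A = (168 - 7/(-11))/(-3185/3) = (168 - 7*(-1/11))*(-3/3185) = (168 + 7/11)*(-3/3185) = (1855/11)*(-3/3185) = -159/1001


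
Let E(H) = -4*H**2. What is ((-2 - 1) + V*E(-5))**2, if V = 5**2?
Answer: 6265009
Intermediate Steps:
V = 25
((-2 - 1) + V*E(-5))**2 = ((-2 - 1) + 25*(-4*(-5)**2))**2 = (-3 + 25*(-4*25))**2 = (-3 + 25*(-100))**2 = (-3 - 2500)**2 = (-2503)**2 = 6265009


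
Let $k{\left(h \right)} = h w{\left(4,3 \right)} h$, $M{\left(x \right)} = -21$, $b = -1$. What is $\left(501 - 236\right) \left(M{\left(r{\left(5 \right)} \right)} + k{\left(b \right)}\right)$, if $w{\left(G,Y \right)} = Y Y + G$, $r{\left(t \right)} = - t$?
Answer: $-2120$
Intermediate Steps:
$w{\left(G,Y \right)} = G + Y^{2}$ ($w{\left(G,Y \right)} = Y^{2} + G = G + Y^{2}$)
$k{\left(h \right)} = 13 h^{2}$ ($k{\left(h \right)} = h \left(4 + 3^{2}\right) h = h \left(4 + 9\right) h = h 13 h = 13 h h = 13 h^{2}$)
$\left(501 - 236\right) \left(M{\left(r{\left(5 \right)} \right)} + k{\left(b \right)}\right) = \left(501 - 236\right) \left(-21 + 13 \left(-1\right)^{2}\right) = 265 \left(-21 + 13 \cdot 1\right) = 265 \left(-21 + 13\right) = 265 \left(-8\right) = -2120$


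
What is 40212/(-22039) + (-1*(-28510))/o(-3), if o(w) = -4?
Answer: -314246369/44078 ≈ -7129.3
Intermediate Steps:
40212/(-22039) + (-1*(-28510))/o(-3) = 40212/(-22039) - 1*(-28510)/(-4) = 40212*(-1/22039) + 28510*(-¼) = -40212/22039 - 14255/2 = -314246369/44078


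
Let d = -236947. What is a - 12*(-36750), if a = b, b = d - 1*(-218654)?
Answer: 422707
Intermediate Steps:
b = -18293 (b = -236947 - 1*(-218654) = -236947 + 218654 = -18293)
a = -18293
a - 12*(-36750) = -18293 - 12*(-36750) = -18293 - 1*(-441000) = -18293 + 441000 = 422707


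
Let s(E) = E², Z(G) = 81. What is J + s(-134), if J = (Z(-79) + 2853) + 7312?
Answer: 28202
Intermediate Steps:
J = 10246 (J = (81 + 2853) + 7312 = 2934 + 7312 = 10246)
J + s(-134) = 10246 + (-134)² = 10246 + 17956 = 28202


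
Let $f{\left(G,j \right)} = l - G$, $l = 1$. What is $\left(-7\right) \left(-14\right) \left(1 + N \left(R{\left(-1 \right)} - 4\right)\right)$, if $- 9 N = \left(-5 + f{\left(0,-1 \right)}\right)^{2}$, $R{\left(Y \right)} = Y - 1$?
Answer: $\frac{3430}{3} \approx 1143.3$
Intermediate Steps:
$R{\left(Y \right)} = -1 + Y$ ($R{\left(Y \right)} = Y - 1 = -1 + Y$)
$f{\left(G,j \right)} = 1 - G$
$N = - \frac{16}{9}$ ($N = - \frac{\left(-5 + \left(1 - 0\right)\right)^{2}}{9} = - \frac{\left(-5 + \left(1 + 0\right)\right)^{2}}{9} = - \frac{\left(-5 + 1\right)^{2}}{9} = - \frac{\left(-4\right)^{2}}{9} = \left(- \frac{1}{9}\right) 16 = - \frac{16}{9} \approx -1.7778$)
$\left(-7\right) \left(-14\right) \left(1 + N \left(R{\left(-1 \right)} - 4\right)\right) = \left(-7\right) \left(-14\right) \left(1 - \frac{16 \left(\left(-1 - 1\right) - 4\right)}{9}\right) = 98 \left(1 - \frac{16 \left(-2 - 4\right)}{9}\right) = 98 \left(1 - - \frac{32}{3}\right) = 98 \left(1 + \frac{32}{3}\right) = 98 \cdot \frac{35}{3} = \frac{3430}{3}$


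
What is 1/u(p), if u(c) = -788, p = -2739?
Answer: -1/788 ≈ -0.0012690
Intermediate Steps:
1/u(p) = 1/(-788) = -1/788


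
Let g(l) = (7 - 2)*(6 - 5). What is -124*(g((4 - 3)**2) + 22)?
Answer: -3348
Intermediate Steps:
g(l) = 5 (g(l) = 5*1 = 5)
-124*(g((4 - 3)**2) + 22) = -124*(5 + 22) = -124*27 = -3348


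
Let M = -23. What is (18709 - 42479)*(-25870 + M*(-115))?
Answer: 552058250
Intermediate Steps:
(18709 - 42479)*(-25870 + M*(-115)) = (18709 - 42479)*(-25870 - 23*(-115)) = -23770*(-25870 + 2645) = -23770*(-23225) = 552058250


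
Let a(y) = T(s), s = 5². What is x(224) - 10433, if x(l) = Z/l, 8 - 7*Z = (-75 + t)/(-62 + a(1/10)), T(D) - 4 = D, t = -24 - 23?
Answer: -269922505/25872 ≈ -10433.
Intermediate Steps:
t = -47
s = 25
T(D) = 4 + D
a(y) = 29 (a(y) = 4 + 25 = 29)
Z = 142/231 (Z = 8/7 - (-75 - 47)/(7*(-62 + 29)) = 8/7 - (-122)/(7*(-33)) = 8/7 - (-122)*(-1)/(7*33) = 8/7 - ⅐*122/33 = 8/7 - 122/231 = 142/231 ≈ 0.61472)
x(l) = 142/(231*l)
x(224) - 10433 = (142/231)/224 - 10433 = (142/231)*(1/224) - 10433 = 71/25872 - 10433 = -269922505/25872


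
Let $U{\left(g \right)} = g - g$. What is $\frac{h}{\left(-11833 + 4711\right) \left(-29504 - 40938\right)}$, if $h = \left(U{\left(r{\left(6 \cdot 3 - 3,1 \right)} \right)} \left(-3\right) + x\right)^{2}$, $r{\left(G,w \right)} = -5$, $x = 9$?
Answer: $\frac{27}{167229308} \approx 1.6145 \cdot 10^{-7}$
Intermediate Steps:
$U{\left(g \right)} = 0$
$h = 81$ ($h = \left(0 \left(-3\right) + 9\right)^{2} = \left(0 + 9\right)^{2} = 9^{2} = 81$)
$\frac{h}{\left(-11833 + 4711\right) \left(-29504 - 40938\right)} = \frac{81}{\left(-11833 + 4711\right) \left(-29504 - 40938\right)} = \frac{81}{\left(-7122\right) \left(-70442\right)} = \frac{81}{501687924} = 81 \cdot \frac{1}{501687924} = \frac{27}{167229308}$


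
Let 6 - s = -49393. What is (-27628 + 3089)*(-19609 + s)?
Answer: -731016810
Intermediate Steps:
s = 49399 (s = 6 - 1*(-49393) = 6 + 49393 = 49399)
(-27628 + 3089)*(-19609 + s) = (-27628 + 3089)*(-19609 + 49399) = -24539*29790 = -731016810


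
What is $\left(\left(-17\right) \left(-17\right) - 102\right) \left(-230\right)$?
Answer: $-43010$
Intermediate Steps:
$\left(\left(-17\right) \left(-17\right) - 102\right) \left(-230\right) = \left(289 - 102\right) \left(-230\right) = 187 \left(-230\right) = -43010$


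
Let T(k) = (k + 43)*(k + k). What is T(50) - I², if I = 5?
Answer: 9275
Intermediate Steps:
T(k) = 2*k*(43 + k) (T(k) = (43 + k)*(2*k) = 2*k*(43 + k))
T(50) - I² = 2*50*(43 + 50) - 1*5² = 2*50*93 - 1*25 = 9300 - 25 = 9275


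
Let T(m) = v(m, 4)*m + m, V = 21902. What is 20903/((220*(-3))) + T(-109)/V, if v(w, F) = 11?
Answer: -229340393/7227660 ≈ -31.731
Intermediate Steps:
T(m) = 12*m (T(m) = 11*m + m = 12*m)
20903/((220*(-3))) + T(-109)/V = 20903/((220*(-3))) + (12*(-109))/21902 = 20903/(-660) - 1308*1/21902 = 20903*(-1/660) - 654/10951 = -20903/660 - 654/10951 = -229340393/7227660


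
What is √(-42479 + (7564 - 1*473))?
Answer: 6*I*√983 ≈ 188.12*I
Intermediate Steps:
√(-42479 + (7564 - 1*473)) = √(-42479 + (7564 - 473)) = √(-42479 + 7091) = √(-35388) = 6*I*√983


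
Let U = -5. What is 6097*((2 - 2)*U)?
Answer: 0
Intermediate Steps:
6097*((2 - 2)*U) = 6097*((2 - 2)*(-5)) = 6097*(0*(-5)) = 6097*0 = 0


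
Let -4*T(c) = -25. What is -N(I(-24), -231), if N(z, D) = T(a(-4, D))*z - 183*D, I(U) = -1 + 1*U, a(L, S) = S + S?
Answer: -168467/4 ≈ -42117.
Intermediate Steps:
a(L, S) = 2*S
I(U) = -1 + U
T(c) = 25/4 (T(c) = -¼*(-25) = 25/4)
N(z, D) = -183*D + 25*z/4 (N(z, D) = 25*z/4 - 183*D = -183*D + 25*z/4)
-N(I(-24), -231) = -(-183*(-231) + 25*(-1 - 24)/4) = -(42273 + (25/4)*(-25)) = -(42273 - 625/4) = -1*168467/4 = -168467/4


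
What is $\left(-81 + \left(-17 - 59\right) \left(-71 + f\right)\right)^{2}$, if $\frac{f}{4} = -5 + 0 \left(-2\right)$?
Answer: $46717225$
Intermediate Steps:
$f = -20$ ($f = 4 \left(-5 + 0 \left(-2\right)\right) = 4 \left(-5 + 0\right) = 4 \left(-5\right) = -20$)
$\left(-81 + \left(-17 - 59\right) \left(-71 + f\right)\right)^{2} = \left(-81 + \left(-17 - 59\right) \left(-71 - 20\right)\right)^{2} = \left(-81 - -6916\right)^{2} = \left(-81 + 6916\right)^{2} = 6835^{2} = 46717225$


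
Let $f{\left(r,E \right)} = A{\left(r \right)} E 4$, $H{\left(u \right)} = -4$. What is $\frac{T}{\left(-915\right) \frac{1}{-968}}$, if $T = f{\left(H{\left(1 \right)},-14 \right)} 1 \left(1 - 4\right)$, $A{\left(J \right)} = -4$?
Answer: $- \frac{216832}{305} \approx -710.92$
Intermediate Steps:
$f{\left(r,E \right)} = - 16 E$ ($f{\left(r,E \right)} = - 4 E 4 = - 16 E$)
$T = -672$ ($T = \left(-16\right) \left(-14\right) 1 \left(1 - 4\right) = 224 \cdot 1 \left(-3\right) = 224 \left(-3\right) = -672$)
$\frac{T}{\left(-915\right) \frac{1}{-968}} = - \frac{672}{\left(-915\right) \frac{1}{-968}} = - \frac{672}{\left(-915\right) \left(- \frac{1}{968}\right)} = - \frac{672}{\frac{915}{968}} = \left(-672\right) \frac{968}{915} = - \frac{216832}{305}$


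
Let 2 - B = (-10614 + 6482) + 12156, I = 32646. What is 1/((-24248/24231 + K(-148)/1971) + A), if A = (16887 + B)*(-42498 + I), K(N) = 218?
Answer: -15919767/1390400306020810 ≈ -1.1450e-8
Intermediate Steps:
B = -8022 (B = 2 - ((-10614 + 6482) + 12156) = 2 - (-4132 + 12156) = 2 - 1*8024 = 2 - 8024 = -8022)
A = -87337980 (A = (16887 - 8022)*(-42498 + 32646) = 8865*(-9852) = -87337980)
1/((-24248/24231 + K(-148)/1971) + A) = 1/((-24248/24231 + 218/1971) - 87337980) = 1/(-14170150/15919767 - 87337980) = 1/(-1390400306020810/15919767) = -15919767/1390400306020810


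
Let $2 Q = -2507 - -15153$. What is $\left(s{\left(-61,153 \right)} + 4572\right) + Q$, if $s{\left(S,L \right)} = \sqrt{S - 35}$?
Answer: $10895 + 4 i \sqrt{6} \approx 10895.0 + 9.798 i$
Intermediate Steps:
$s{\left(S,L \right)} = \sqrt{-35 + S}$
$Q = 6323$ ($Q = \frac{-2507 - -15153}{2} = \frac{-2507 + 15153}{2} = \frac{1}{2} \cdot 12646 = 6323$)
$\left(s{\left(-61,153 \right)} + 4572\right) + Q = \left(\sqrt{-35 - 61} + 4572\right) + 6323 = \left(\sqrt{-96} + 4572\right) + 6323 = \left(4 i \sqrt{6} + 4572\right) + 6323 = \left(4572 + 4 i \sqrt{6}\right) + 6323 = 10895 + 4 i \sqrt{6}$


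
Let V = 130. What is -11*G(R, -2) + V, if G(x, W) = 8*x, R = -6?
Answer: 658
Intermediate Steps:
-11*G(R, -2) + V = -88*(-6) + 130 = -11*(-48) + 130 = 528 + 130 = 658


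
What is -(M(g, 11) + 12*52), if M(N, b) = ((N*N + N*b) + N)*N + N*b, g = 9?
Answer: -2424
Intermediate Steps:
M(N, b) = N*b + N*(N + N² + N*b) (M(N, b) = ((N² + N*b) + N)*N + N*b = (N + N² + N*b)*N + N*b = N*(N + N² + N*b) + N*b = N*b + N*(N + N² + N*b))
-(M(g, 11) + 12*52) = -(9*(9 + 11 + 9² + 9*11) + 12*52) = -(9*(9 + 11 + 81 + 99) + 624) = -(9*200 + 624) = -(1800 + 624) = -1*2424 = -2424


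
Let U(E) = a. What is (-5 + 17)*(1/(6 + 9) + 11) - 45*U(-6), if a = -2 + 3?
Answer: 439/5 ≈ 87.800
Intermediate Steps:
a = 1
U(E) = 1
(-5 + 17)*(1/(6 + 9) + 11) - 45*U(-6) = (-5 + 17)*(1/(6 + 9) + 11) - 45*1 = 12*(1/15 + 11) - 45 = 12*(166/15) - 45 = 664/5 - 45 = 439/5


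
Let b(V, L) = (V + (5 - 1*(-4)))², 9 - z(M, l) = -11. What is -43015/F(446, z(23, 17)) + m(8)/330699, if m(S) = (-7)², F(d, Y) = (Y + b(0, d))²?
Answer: -14224517636/3373460499 ≈ -4.2166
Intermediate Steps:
z(M, l) = 20 (z(M, l) = 9 - 1*(-11) = 9 + 11 = 20)
b(V, L) = (9 + V)² (b(V, L) = (V + (5 + 4))² = (V + 9)² = (9 + V)²)
F(d, Y) = (81 + Y)² (F(d, Y) = (Y + (9 + 0)²)² = (Y + 9²)² = (Y + 81)² = (81 + Y)²)
m(S) = 49
-43015/F(446, z(23, 17)) + m(8)/330699 = -43015/(81 + 20)² + 49/330699 = -43015/(101²) + 49*(1/330699) = -43015/10201 + 49/330699 = -14224517636/3373460499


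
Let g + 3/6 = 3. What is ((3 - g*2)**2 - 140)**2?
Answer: 18496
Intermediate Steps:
g = 5/2 (g = -1/2 + 3 = 5/2 ≈ 2.5000)
((3 - g*2)**2 - 140)**2 = ((3 - 1*5/2*2)**2 - 140)**2 = ((3 - 5/2*2)**2 - 140)**2 = ((3 - 5)**2 - 140)**2 = ((-2)**2 - 140)**2 = (4 - 140)**2 = (-136)**2 = 18496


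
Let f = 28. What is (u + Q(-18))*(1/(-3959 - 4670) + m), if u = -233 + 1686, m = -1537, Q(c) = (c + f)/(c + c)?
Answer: -173404138663/77661 ≈ -2.2328e+6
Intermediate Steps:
Q(c) = (28 + c)/(2*c) (Q(c) = (c + 28)/(c + c) = (28 + c)/((2*c)) = (28 + c)*(1/(2*c)) = (28 + c)/(2*c))
u = 1453
(u + Q(-18))*(1/(-3959 - 4670) + m) = (1453 + (1/2)*(28 - 18)/(-18))*(1/(-3959 - 4670) - 1537) = (1453 + (1/2)*(-1/18)*10)*(1/(-8629) - 1537) = (1453 - 5/18)*(-1/8629 - 1537) = (26149/18)*(-13262774/8629) = -173404138663/77661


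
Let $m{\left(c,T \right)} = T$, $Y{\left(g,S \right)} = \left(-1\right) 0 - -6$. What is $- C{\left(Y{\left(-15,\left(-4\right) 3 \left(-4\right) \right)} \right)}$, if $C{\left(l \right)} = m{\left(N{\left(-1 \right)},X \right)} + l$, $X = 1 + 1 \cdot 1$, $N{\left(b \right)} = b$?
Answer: $-8$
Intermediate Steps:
$Y{\left(g,S \right)} = 6$ ($Y{\left(g,S \right)} = 0 + 6 = 6$)
$X = 2$ ($X = 1 + 1 = 2$)
$C{\left(l \right)} = 2 + l$
$- C{\left(Y{\left(-15,\left(-4\right) 3 \left(-4\right) \right)} \right)} = - (2 + 6) = \left(-1\right) 8 = -8$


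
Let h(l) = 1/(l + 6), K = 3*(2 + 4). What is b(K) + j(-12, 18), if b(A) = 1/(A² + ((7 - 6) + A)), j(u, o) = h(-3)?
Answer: 346/1029 ≈ 0.33625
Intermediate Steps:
K = 18 (K = 3*6 = 18)
h(l) = 1/(6 + l)
j(u, o) = ⅓ (j(u, o) = 1/(6 - 3) = 1/3 = ⅓)
b(A) = 1/(1 + A + A²) (b(A) = 1/(A² + (1 + A)) = 1/(1 + A + A²))
b(K) + j(-12, 18) = 1/(1 + 18 + 18²) + ⅓ = 1/(1 + 18 + 324) + ⅓ = 1/343 + ⅓ = 346/1029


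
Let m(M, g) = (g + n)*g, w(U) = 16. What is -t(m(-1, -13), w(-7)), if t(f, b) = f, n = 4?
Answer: -117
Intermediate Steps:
m(M, g) = g*(4 + g) (m(M, g) = (g + 4)*g = (4 + g)*g = g*(4 + g))
-t(m(-1, -13), w(-7)) = -(-13)*(4 - 13) = -(-13)*(-9) = -1*117 = -117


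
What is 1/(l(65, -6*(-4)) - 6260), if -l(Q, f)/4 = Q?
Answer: -1/6520 ≈ -0.00015337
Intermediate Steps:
l(Q, f) = -4*Q
1/(l(65, -6*(-4)) - 6260) = 1/(-4*65 - 6260) = 1/(-260 - 6260) = 1/(-6520) = -1/6520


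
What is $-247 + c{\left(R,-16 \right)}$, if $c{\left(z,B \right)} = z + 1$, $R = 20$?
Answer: $-226$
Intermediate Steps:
$c{\left(z,B \right)} = 1 + z$
$-247 + c{\left(R,-16 \right)} = -247 + \left(1 + 20\right) = -247 + 21 = -226$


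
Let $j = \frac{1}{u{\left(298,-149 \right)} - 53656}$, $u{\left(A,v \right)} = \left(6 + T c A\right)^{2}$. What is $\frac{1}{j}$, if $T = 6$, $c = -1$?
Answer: $3121868$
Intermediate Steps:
$u{\left(A,v \right)} = \left(6 - 6 A\right)^{2}$ ($u{\left(A,v \right)} = \left(6 + 6 \left(-1\right) A\right)^{2} = \left(6 - 6 A\right)^{2}$)
$j = \frac{1}{3121868}$ ($j = \frac{1}{36 \left(1 - 298\right)^{2} - 53656} = \frac{1}{36 \left(-297\right)^{2} - 53656} = \frac{1}{36 \cdot 88209 - 53656} = \frac{1}{3175524 - 53656} = \frac{1}{3121868} \approx 3.2032 \cdot 10^{-7}$)
$\frac{1}{j} = \frac{1}{\frac{1}{3121868}} = 3121868$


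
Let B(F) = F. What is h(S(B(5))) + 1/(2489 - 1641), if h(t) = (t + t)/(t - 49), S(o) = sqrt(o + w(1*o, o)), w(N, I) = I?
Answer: -14569/2027568 - 98*sqrt(10)/2391 ≈ -0.13680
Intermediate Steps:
S(o) = sqrt(2)*sqrt(o) (S(o) = sqrt(o + o) = sqrt(2*o) = sqrt(2)*sqrt(o))
h(t) = 2*t/(-49 + t) (h(t) = (2*t)/(-49 + t) = 2*t/(-49 + t))
h(S(B(5))) + 1/(2489 - 1641) = 2*(sqrt(2)*sqrt(5))/(-49 + sqrt(2)*sqrt(5)) + 1/(2489 - 1641) = 2*sqrt(10)/(-49 + sqrt(10)) + 1/848 = 1/848 + 2*sqrt(10)/(-49 + sqrt(10))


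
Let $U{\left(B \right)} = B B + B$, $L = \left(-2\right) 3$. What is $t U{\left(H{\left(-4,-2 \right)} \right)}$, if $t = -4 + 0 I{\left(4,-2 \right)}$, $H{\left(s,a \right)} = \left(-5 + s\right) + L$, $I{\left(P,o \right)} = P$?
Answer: $-840$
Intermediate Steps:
$L = -6$
$H{\left(s,a \right)} = -11 + s$ ($H{\left(s,a \right)} = \left(-5 + s\right) - 6 = -11 + s$)
$U{\left(B \right)} = B + B^{2}$ ($U{\left(B \right)} = B^{2} + B = B + B^{2}$)
$t = -4$ ($t = -4 + 0 \cdot 4 = -4 + 0 = -4$)
$t U{\left(H{\left(-4,-2 \right)} \right)} = - 4 \left(-11 - 4\right) \left(1 - 15\right) = - 4 \left(- 15 \left(1 - 15\right)\right) = - 4 \left(\left(-15\right) \left(-14\right)\right) = \left(-4\right) 210 = -840$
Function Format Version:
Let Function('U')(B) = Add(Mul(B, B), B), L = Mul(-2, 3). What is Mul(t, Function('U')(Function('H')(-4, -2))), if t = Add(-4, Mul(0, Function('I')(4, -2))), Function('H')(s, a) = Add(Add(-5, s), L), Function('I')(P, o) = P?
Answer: -840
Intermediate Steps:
L = -6
Function('H')(s, a) = Add(-11, s) (Function('H')(s, a) = Add(Add(-5, s), -6) = Add(-11, s))
Function('U')(B) = Add(B, Pow(B, 2)) (Function('U')(B) = Add(Pow(B, 2), B) = Add(B, Pow(B, 2)))
t = -4 (t = Add(-4, Mul(0, 4)) = Add(-4, 0) = -4)
Mul(t, Function('U')(Function('H')(-4, -2))) = Mul(-4, Mul(Add(-11, -4), Add(1, Add(-11, -4)))) = Mul(-4, Mul(-15, Add(1, -15))) = Mul(-4, Mul(-15, -14)) = Mul(-4, 210) = -840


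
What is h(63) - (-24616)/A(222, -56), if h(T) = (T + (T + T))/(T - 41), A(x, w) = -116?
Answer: -129907/638 ≈ -203.62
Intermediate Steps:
h(T) = 3*T/(-41 + T) (h(T) = (T + 2*T)/(-41 + T) = (3*T)/(-41 + T) = 3*T/(-41 + T))
h(63) - (-24616)/A(222, -56) = 3*63/(-41 + 63) - (-24616)/(-116) = 3*63/22 - (-24616)*(-1)/116 = 3*63*(1/22) - 1*6154/29 = 189/22 - 6154/29 = -129907/638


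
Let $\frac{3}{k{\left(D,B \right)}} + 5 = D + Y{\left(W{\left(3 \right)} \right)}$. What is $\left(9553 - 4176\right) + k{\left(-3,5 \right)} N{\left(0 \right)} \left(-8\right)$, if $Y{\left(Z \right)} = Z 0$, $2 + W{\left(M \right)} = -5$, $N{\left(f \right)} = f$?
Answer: $5377$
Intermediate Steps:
$W{\left(M \right)} = -7$ ($W{\left(M \right)} = -2 - 5 = -7$)
$Y{\left(Z \right)} = 0$
$k{\left(D,B \right)} = \frac{3}{-5 + D}$ ($k{\left(D,B \right)} = \frac{3}{-5 + \left(D + 0\right)} = \frac{3}{-5 + D}$)
$\left(9553 - 4176\right) + k{\left(-3,5 \right)} N{\left(0 \right)} \left(-8\right) = \left(9553 - 4176\right) + \frac{3}{-5 - 3} \cdot 0 \left(-8\right) = \left(9553 - 4176\right) + \frac{3}{-8} \cdot 0 \left(-8\right) = 5377 + 3 \left(- \frac{1}{8}\right) 0 \left(-8\right) = 5377 + \left(- \frac{3}{8}\right) 0 \left(-8\right) = 5377 + 0 \left(-8\right) = 5377 + 0 = 5377$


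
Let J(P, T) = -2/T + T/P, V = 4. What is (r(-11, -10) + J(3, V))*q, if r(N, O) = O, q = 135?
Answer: -2475/2 ≈ -1237.5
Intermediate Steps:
(r(-11, -10) + J(3, V))*q = (-10 + (-2/4 + 4/3))*135 = (-10 + (-2*¼ + 4*(⅓)))*135 = (-10 + (-½ + 4/3))*135 = (-10 + ⅚)*135 = -55/6*135 = -2475/2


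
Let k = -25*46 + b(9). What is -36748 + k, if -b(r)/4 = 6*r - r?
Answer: -38078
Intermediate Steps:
b(r) = -20*r (b(r) = -4*(6*r - r) = -20*r)
k = -1330 (k = -25*46 - 20*9 = -1150 - 180 = -1330)
-36748 + k = -36748 - 1330 = -38078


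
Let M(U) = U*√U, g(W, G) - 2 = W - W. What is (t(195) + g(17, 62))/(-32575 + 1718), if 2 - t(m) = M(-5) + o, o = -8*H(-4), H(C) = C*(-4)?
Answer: -132/30857 - 5*I*√5/30857 ≈ -0.0042778 - 0.00036233*I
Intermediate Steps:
g(W, G) = 2 (g(W, G) = 2 + (W - W) = 2 + 0 = 2)
H(C) = -4*C
M(U) = U^(3/2)
o = -128 (o = -(-32)*(-4) = -8*16 = -128)
t(m) = 130 + 5*I*√5 (t(m) = 2 - ((-5)^(3/2) - 128) = 2 - (-5*I*√5 - 128) = 2 - (-128 - 5*I*√5) = 2 + (128 + 5*I*√5) = 130 + 5*I*√5)
(t(195) + g(17, 62))/(-32575 + 1718) = ((130 + 5*I*√5) + 2)/(-32575 + 1718) = (132 + 5*I*√5)/(-30857) = (132 + 5*I*√5)*(-1/30857) = -132/30857 - 5*I*√5/30857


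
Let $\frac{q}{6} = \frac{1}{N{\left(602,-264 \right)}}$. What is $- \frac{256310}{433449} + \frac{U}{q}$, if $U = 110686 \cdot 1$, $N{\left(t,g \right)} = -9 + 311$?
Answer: $\frac{2414828789728}{433449} \approx 5.5712 \cdot 10^{6}$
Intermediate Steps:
$N{\left(t,g \right)} = 302$
$q = \frac{3}{151}$ ($q = \frac{6}{302} = 6 \cdot \frac{1}{302} = \frac{3}{151} \approx 0.019868$)
$U = 110686$
$- \frac{256310}{433449} + \frac{U}{q} = - \frac{256310}{433449} + \frac{110686}{\frac{3}{151}} = \left(-256310\right) \frac{1}{433449} + 110686 \cdot \frac{151}{3} = - \frac{256310}{433449} + \frac{16713586}{3} = \frac{2414828789728}{433449}$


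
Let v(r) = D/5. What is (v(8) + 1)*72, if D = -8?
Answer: -216/5 ≈ -43.200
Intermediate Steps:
v(r) = -8/5
(v(8) + 1)*72 = (-8/5 + 1)*72 = -3/5*72 = -216/5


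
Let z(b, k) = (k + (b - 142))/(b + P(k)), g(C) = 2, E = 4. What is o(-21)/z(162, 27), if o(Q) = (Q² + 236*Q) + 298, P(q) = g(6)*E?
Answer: -716890/47 ≈ -15253.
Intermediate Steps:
P(q) = 8 (P(q) = 2*4 = 8)
z(b, k) = (-142 + b + k)/(8 + b) (z(b, k) = (k + (b - 142))/(b + 8) = (k + (-142 + b))/(8 + b) = (-142 + b + k)/(8 + b))
o(Q) = 298 + Q² + 236*Q
o(-21)/z(162, 27) = (298 + (-21)² + 236*(-21))/(((-142 + 162 + 27)/(8 + 162))) = (298 + 441 - 4956)/((47/170)) = -4217/((1/170)*47) = -4217/47/170 = -4217*170/47 = -716890/47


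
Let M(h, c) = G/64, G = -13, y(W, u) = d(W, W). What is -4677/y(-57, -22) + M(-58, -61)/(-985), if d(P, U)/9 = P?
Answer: 98281583/10779840 ≈ 9.1172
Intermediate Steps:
d(P, U) = 9*P
y(W, u) = 9*W
M(h, c) = -13/64
-4677/y(-57, -22) + M(-58, -61)/(-985) = -4677/(9*(-57)) - 13/64/(-985) = -4677/(-513) - 13/64*(-1/985) = -4677*(-1/513) + 13/63040 = 1559/171 + 13/63040 = 98281583/10779840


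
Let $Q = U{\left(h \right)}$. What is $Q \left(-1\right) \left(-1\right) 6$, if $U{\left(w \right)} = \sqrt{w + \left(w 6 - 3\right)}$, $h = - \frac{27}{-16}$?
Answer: $\frac{3 \sqrt{141}}{2} \approx 17.812$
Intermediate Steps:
$h = \frac{27}{16}$ ($h = \left(-27\right) \left(- \frac{1}{16}\right) = \frac{27}{16} \approx 1.6875$)
$U{\left(w \right)} = \sqrt{-3 + 7 w}$ ($U{\left(w \right)} = \sqrt{w + \left(6 w - 3\right)} = \sqrt{w + \left(-3 + 6 w\right)} = \sqrt{-3 + 7 w}$)
$Q = \frac{\sqrt{141}}{4}$ ($Q = \sqrt{-3 + 7 \cdot \frac{27}{16}} = \sqrt{-3 + \frac{189}{16}} = \sqrt{\frac{141}{16}} = \frac{\sqrt{141}}{4} \approx 2.9686$)
$Q \left(-1\right) \left(-1\right) 6 = \frac{\sqrt{141}}{4} \left(-1\right) \left(-1\right) 6 = \frac{\sqrt{141}}{4} \cdot 1 \cdot 6 = \frac{\sqrt{141}}{4} \cdot 6 = \frac{3 \sqrt{141}}{2}$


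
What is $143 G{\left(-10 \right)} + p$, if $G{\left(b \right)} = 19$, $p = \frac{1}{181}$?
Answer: $\frac{491778}{181} \approx 2717.0$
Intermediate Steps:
$p = \frac{1}{181} \approx 0.0055249$
$143 G{\left(-10 \right)} + p = 143 \cdot 19 + \frac{1}{181} = 2717 + \frac{1}{181} = \frac{491778}{181}$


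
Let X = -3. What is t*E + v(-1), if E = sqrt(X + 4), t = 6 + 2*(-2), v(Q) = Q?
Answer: 1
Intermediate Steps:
t = 2 (t = 6 - 4 = 2)
E = 1 (E = sqrt(-3 + 4) = sqrt(1) = 1)
t*E + v(-1) = 2*1 - 1 = 2 - 1 = 1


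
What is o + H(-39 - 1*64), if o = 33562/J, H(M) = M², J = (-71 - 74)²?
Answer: 223087787/21025 ≈ 10611.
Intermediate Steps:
J = 21025 (J = (-145)² = 21025)
o = 33562/21025 ≈ 1.5963
o + H(-39 - 1*64) = 33562/21025 + (-39 - 1*64)² = 33562/21025 + (-39 - 64)² = 33562/21025 + (-103)² = 33562/21025 + 10609 = 223087787/21025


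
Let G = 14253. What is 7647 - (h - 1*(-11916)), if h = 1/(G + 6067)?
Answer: -86746081/20320 ≈ -4269.0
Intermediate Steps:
h = 1/20320 (h = 1/(14253 + 6067) = 1/20320 ≈ 4.9213e-5)
7647 - (h - 1*(-11916)) = 7647 - (1/20320 - 1*(-11916)) = 7647 - (1/20320 + 11916) = 7647 - 1*242133121/20320 = 7647 - 242133121/20320 = -86746081/20320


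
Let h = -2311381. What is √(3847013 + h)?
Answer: 4*√95977 ≈ 1239.2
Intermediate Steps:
√(3847013 + h) = √(3847013 - 2311381) = √1535632 = 4*√95977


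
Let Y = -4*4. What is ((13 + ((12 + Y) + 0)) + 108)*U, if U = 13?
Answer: 1521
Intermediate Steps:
Y = -16
((13 + ((12 + Y) + 0)) + 108)*U = ((13 + ((12 - 16) + 0)) + 108)*13 = ((13 + (-4 + 0)) + 108)*13 = ((13 - 4) + 108)*13 = (9 + 108)*13 = 117*13 = 1521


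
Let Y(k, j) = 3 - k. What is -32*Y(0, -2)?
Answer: -96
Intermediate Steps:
-32*Y(0, -2) = -32*(3 - 1*0) = -32*(3 + 0) = -32*3 = -96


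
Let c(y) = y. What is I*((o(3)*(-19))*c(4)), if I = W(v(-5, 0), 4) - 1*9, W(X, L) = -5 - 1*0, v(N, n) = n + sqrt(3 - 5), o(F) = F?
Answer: 3192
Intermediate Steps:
v(N, n) = n + I*sqrt(2) (v(N, n) = n + sqrt(-2) = n + I*sqrt(2))
W(X, L) = -5 (W(X, L) = -5 + 0 = -5)
I = -14 (I = -5 - 1*9 = -5 - 9 = -14)
I*((o(3)*(-19))*c(4)) = -14*3*(-19)*4 = -(-798)*4 = -14*(-228) = 3192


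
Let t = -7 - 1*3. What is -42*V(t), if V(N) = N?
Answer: 420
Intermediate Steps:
t = -10 (t = -7 - 3 = -10)
-42*V(t) = -42*(-10) = 420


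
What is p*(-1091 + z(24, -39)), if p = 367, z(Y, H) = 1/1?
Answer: -400030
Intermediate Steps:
z(Y, H) = 1
p*(-1091 + z(24, -39)) = 367*(-1091 + 1) = 367*(-1090) = -400030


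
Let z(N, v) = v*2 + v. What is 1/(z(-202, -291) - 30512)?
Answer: -1/31385 ≈ -3.1862e-5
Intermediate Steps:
z(N, v) = 3*v (z(N, v) = 2*v + v = 3*v)
1/(z(-202, -291) - 30512) = 1/(3*(-291) - 30512) = 1/(-873 - 30512) = 1/(-31385) = -1/31385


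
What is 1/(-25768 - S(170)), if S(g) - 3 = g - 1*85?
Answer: -1/25856 ≈ -3.8676e-5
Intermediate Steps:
S(g) = -82 + g (S(g) = 3 + (g - 1*85) = 3 + (g - 85) = 3 + (-85 + g) = -82 + g)
1/(-25768 - S(170)) = 1/(-25768 - (-82 + 170)) = 1/(-25768 - 1*88) = 1/(-25768 - 88) = 1/(-25856) = -1/25856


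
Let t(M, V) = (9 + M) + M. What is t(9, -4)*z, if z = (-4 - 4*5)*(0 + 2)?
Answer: -1296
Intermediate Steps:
t(M, V) = 9 + 2*M
z = -48 (z = (-4 - 20)*2 = -24*2 = -48)
t(9, -4)*z = (9 + 2*9)*(-48) = (9 + 18)*(-48) = 27*(-48) = -1296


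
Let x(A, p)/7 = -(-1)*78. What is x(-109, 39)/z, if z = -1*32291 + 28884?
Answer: -546/3407 ≈ -0.16026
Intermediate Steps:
x(A, p) = 546 (x(A, p) = 7*(-(-1)*78) = 7*(-1*(-78)) = 7*78 = 546)
z = -3407 (z = -32291 + 28884 = -3407)
x(-109, 39)/z = 546/(-3407) = 546*(-1/3407) = -546/3407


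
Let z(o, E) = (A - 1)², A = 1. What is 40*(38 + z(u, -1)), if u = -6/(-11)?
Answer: 1520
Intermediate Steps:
u = 6/11 (u = -6*(-1/11) = 6/11 ≈ 0.54545)
z(o, E) = 0 (z(o, E) = (1 - 1)² = 0² = 0)
40*(38 + z(u, -1)) = 40*(38 + 0) = 40*38 = 1520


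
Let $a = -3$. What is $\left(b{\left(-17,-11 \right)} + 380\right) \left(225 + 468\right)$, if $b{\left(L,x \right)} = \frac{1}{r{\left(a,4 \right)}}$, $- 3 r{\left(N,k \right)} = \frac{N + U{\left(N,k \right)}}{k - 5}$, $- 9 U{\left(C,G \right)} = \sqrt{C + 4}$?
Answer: $\frac{1050687}{4} \approx 2.6267 \cdot 10^{5}$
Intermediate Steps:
$U{\left(C,G \right)} = - \frac{\sqrt{4 + C}}{9}$ ($U{\left(C,G \right)} = - \frac{\sqrt{C + 4}}{9} = - \frac{\sqrt{4 + C}}{9}$)
$r{\left(N,k \right)} = - \frac{N - \frac{\sqrt{4 + N}}{9}}{3 \left(-5 + k\right)}$ ($r{\left(N,k \right)} = - \frac{\left(N - \frac{\sqrt{4 + N}}{9}\right) \frac{1}{k - 5}}{3} = - \frac{\left(N - \frac{\sqrt{4 + N}}{9}\right) \frac{1}{-5 + k}}{3} = - \frac{\frac{1}{-5 + k} \left(N - \frac{\sqrt{4 + N}}{9}\right)}{3} = - \frac{N - \frac{\sqrt{4 + N}}{9}}{3 \left(-5 + k\right)}$)
$b{\left(L,x \right)} = - \frac{27}{28}$ ($b{\left(L,x \right)} = \frac{1}{\frac{1}{27} \frac{1}{-5 + 4} \left(\sqrt{4 - 3} - -27\right)} = \frac{1}{\frac{1}{27} \frac{1}{-1} \left(\sqrt{1} + 27\right)} = \frac{1}{\frac{1}{27} \left(-1\right) \left(1 + 27\right)} = \frac{1}{\frac{1}{27} \left(-1\right) 28} = \frac{1}{- \frac{28}{27}} = - \frac{27}{28}$)
$\left(b{\left(-17,-11 \right)} + 380\right) \left(225 + 468\right) = \left(- \frac{27}{28} + 380\right) \left(225 + 468\right) = \frac{10613}{28} \cdot 693 = \frac{1050687}{4}$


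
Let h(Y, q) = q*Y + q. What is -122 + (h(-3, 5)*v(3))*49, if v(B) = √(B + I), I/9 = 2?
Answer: -122 - 490*√21 ≈ -2367.5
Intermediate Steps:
I = 18 (I = 9*2 = 18)
h(Y, q) = q + Y*q (h(Y, q) = Y*q + q = q + Y*q)
v(B) = √(18 + B) (v(B) = √(B + 18) = √(18 + B))
-122 + (h(-3, 5)*v(3))*49 = -122 + ((5*(1 - 3))*√(18 + 3))*49 = -122 + ((5*(-2))*√21)*49 = -122 - 10*√21*49 = -122 - 490*√21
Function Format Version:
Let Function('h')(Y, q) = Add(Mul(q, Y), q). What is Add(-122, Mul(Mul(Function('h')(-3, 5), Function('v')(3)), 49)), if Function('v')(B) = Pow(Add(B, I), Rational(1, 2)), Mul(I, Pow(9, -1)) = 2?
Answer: Add(-122, Mul(-490, Pow(21, Rational(1, 2)))) ≈ -2367.5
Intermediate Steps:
I = 18 (I = Mul(9, 2) = 18)
Function('h')(Y, q) = Add(q, Mul(Y, q)) (Function('h')(Y, q) = Add(Mul(Y, q), q) = Add(q, Mul(Y, q)))
Function('v')(B) = Pow(Add(18, B), Rational(1, 2)) (Function('v')(B) = Pow(Add(B, 18), Rational(1, 2)) = Pow(Add(18, B), Rational(1, 2)))
Add(-122, Mul(Mul(Function('h')(-3, 5), Function('v')(3)), 49)) = Add(-122, Mul(Mul(Mul(5, Add(1, -3)), Pow(Add(18, 3), Rational(1, 2))), 49)) = Add(-122, Mul(Mul(Mul(5, -2), Pow(21, Rational(1, 2))), 49)) = Add(-122, Mul(Mul(-10, Pow(21, Rational(1, 2))), 49)) = Add(-122, Mul(-490, Pow(21, Rational(1, 2))))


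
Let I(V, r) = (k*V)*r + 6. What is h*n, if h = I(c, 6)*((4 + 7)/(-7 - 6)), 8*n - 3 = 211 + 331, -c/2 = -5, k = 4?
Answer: -737385/52 ≈ -14180.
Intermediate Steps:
c = 10 (c = -2*(-5) = 10)
n = 545/8 (n = 3/8 + (211 + 331)/8 = 3/8 + (1/8)*542 = 3/8 + 271/4 = 545/8 ≈ 68.125)
I(V, r) = 6 + 4*V*r (I(V, r) = (4*V)*r + 6 = 4*V*r + 6 = 6 + 4*V*r)
h = -2706/13 (h = (6 + 4*10*6)*((4 + 7)/(-7 - 6)) = (6 + 240)*(11/(-13)) = 246*(11*(-1/13)) = 246*(-11/13) = -2706/13 ≈ -208.15)
h*n = -2706/13*545/8 = -737385/52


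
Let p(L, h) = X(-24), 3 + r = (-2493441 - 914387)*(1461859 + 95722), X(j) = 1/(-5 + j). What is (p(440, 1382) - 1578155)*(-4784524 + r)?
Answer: 242927321804651353120/29 ≈ 8.3768e+18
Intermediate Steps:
r = -5307968144071 (r = -3 + (-2493441 - 914387)*(1461859 + 95722) = -3 - 3407828*1557581 = -3 - 5307968144068 = -5307968144071)
p(L, h) = -1/29 (p(L, h) = 1/(-5 - 24) = 1/(-29) = -1/29)
(p(440, 1382) - 1578155)*(-4784524 + r) = (-1/29 - 1578155)*(-4784524 - 5307968144071) = -45766496/29*(-5307972928595) = 242927321804651353120/29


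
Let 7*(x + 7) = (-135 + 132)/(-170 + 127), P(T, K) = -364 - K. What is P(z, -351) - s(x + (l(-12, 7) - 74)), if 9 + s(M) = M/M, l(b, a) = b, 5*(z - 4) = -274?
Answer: -5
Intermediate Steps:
z = -254/5 (z = 4 + (1/5)*(-274) = 4 - 274/5 = -254/5 ≈ -50.800)
x = -2104/301 (x = -7 + ((-135 + 132)/(-170 + 127))/7 = -7 + (-3/(-43))/7 = -7 + (-3*(-1/43))/7 = -7 + (1/7)*(3/43) = -7 + 3/301 = -2104/301 ≈ -6.9900)
s(M) = -8 (s(M) = -9 + M/M = -9 + 1 = -8)
P(z, -351) - s(x + (l(-12, 7) - 74)) = (-364 - 1*(-351)) - 1*(-8) = (-364 + 351) + 8 = -13 + 8 = -5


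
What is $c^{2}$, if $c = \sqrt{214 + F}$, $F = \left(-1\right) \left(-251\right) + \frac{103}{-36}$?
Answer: $\frac{16637}{36} \approx 462.14$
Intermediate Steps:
$F = \frac{8933}{36}$ ($F = 251 + 103 \left(- \frac{1}{36}\right) = 251 - \frac{103}{36} = \frac{8933}{36} \approx 248.14$)
$c = \frac{\sqrt{16637}}{6}$ ($c = \sqrt{214 + \frac{8933}{36}} = \sqrt{\frac{16637}{36}} = \frac{\sqrt{16637}}{6} \approx 21.497$)
$c^{2} = \left(\frac{\sqrt{16637}}{6}\right)^{2} = \frac{16637}{36}$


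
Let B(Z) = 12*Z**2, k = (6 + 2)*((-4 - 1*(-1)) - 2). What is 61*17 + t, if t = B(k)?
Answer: 20237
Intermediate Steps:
k = -40 (k = 8*((-4 + 1) - 2) = 8*(-3 - 2) = 8*(-5) = -40)
t = 19200 (t = 12*(-40)**2 = 12*1600 = 19200)
61*17 + t = 61*17 + 19200 = 1037 + 19200 = 20237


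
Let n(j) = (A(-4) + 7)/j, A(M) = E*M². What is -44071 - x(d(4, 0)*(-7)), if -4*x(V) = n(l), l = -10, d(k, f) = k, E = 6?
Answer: -1762943/40 ≈ -44074.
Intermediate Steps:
A(M) = 6*M²
n(j) = 103/j (n(j) = (6*(-4)² + 7)/j = (6*16 + 7)/j = (96 + 7)/j = 103/j)
x(V) = 103/40 (x(V) = -103/(4*(-10)) = -103*(-1)/(4*10) = -¼*(-103/10) = 103/40)
-44071 - x(d(4, 0)*(-7)) = -44071 - 1*103/40 = -44071 - 103/40 = -1762943/40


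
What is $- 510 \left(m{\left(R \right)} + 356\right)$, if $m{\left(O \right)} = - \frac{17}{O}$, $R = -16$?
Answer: $- \frac{1456815}{8} \approx -1.821 \cdot 10^{5}$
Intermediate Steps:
$- 510 \left(m{\left(R \right)} + 356\right) = - 510 \left(- \frac{17}{-16} + 356\right) = - 510 \left(\left(-17\right) \left(- \frac{1}{16}\right) + 356\right) = - 510 \left(\frac{17}{16} + 356\right) = \left(-510\right) \frac{5713}{16} = - \frac{1456815}{8}$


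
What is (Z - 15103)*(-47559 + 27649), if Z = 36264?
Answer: -421315510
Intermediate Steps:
(Z - 15103)*(-47559 + 27649) = (36264 - 15103)*(-47559 + 27649) = 21161*(-19910) = -421315510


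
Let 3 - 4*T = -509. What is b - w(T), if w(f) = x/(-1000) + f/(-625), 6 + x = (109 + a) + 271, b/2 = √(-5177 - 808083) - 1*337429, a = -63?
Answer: -3374287421/5000 + 4*I*√203315 ≈ -6.7486e+5 + 1803.6*I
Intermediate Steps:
b = -674858 + 4*I*√203315 (b = 2*(√(-5177 - 808083) - 1*337429) = 2*(√(-813260) - 337429) = 2*(2*I*√203315 - 337429) = 2*(-337429 + 2*I*√203315) = -674858 + 4*I*√203315 ≈ -6.7486e+5 + 1803.6*I)
x = 311 (x = -6 + ((109 - 63) + 271) = -6 + (46 + 271) = -6 + 317 = 311)
T = 128 (T = ¾ - ¼*(-509) = ¾ + 509/4 = 128)
w(f) = -311/1000 - f/625 (w(f) = 311/(-1000) + f/(-625) = 311*(-1/1000) + f*(-1/625) = -311/1000 - f/625)
b - w(T) = (-674858 + 4*I*√203315) - (-311/1000 - 1/625*128) = (-674858 + 4*I*√203315) - (-311/1000 - 128/625) = (-674858 + 4*I*√203315) - 1*(-2579/5000) = (-674858 + 4*I*√203315) + 2579/5000 = -3374287421/5000 + 4*I*√203315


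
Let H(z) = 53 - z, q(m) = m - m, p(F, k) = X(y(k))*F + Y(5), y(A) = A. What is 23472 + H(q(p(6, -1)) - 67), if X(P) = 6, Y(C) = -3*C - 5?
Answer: 23592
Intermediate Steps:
Y(C) = -5 - 3*C
p(F, k) = -20 + 6*F (p(F, k) = 6*F + (-5 - 3*5) = 6*F + (-5 - 15) = 6*F - 20 = -20 + 6*F)
q(m) = 0
23472 + H(q(p(6, -1)) - 67) = 23472 + (53 - (0 - 67)) = 23472 + (53 - 1*(-67)) = 23472 + (53 + 67) = 23472 + 120 = 23592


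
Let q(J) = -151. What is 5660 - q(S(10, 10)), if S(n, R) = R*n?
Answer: 5811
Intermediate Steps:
5660 - q(S(10, 10)) = 5660 - 1*(-151) = 5660 + 151 = 5811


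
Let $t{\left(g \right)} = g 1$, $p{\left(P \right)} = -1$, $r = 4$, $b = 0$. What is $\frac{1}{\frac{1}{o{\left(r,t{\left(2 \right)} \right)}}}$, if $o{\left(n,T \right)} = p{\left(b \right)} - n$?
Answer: $-5$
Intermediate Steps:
$t{\left(g \right)} = g$
$o{\left(n,T \right)} = -1 - n$
$\frac{1}{\frac{1}{o{\left(r,t{\left(2 \right)} \right)}}} = \frac{1}{\frac{1}{-1 - 4}} = \frac{1}{\frac{1}{-5}} = \frac{1}{- \frac{1}{5}} = -5$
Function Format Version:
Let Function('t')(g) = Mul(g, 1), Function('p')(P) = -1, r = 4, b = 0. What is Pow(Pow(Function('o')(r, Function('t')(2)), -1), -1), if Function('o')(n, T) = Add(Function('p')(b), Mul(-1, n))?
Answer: -5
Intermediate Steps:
Function('t')(g) = g
Function('o')(n, T) = Add(-1, Mul(-1, n))
Pow(Pow(Function('o')(r, Function('t')(2)), -1), -1) = Pow(Pow(Add(-1, Mul(-1, 4)), -1), -1) = Pow(Pow(Add(-1, -4), -1), -1) = Pow(Pow(-5, -1), -1) = Pow(Rational(-1, 5), -1) = -5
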